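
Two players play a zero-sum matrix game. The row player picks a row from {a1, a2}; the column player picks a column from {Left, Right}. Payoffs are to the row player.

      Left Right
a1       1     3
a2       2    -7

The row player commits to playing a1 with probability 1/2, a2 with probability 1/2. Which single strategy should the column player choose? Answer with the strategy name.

Right

If the column player plays Left, the row player's expected payoff is (1/2)·1 + (1/2)·2 = 3/2.
If the column player plays Right, the row player's expected payoff is (1/2)·3 + (1/2)·(-7) = -2.
The column player minimizes the row player's payoff; the smallest is -2, so the best response is Right.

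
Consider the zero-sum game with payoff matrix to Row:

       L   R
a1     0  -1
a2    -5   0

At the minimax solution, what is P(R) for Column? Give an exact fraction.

5/6

Row minima: a1 → -1, a2 → -5; maximin = -1.
Column maxima: L → 0, R → 0; minimax = 0.
-1 ≠ 0, so there is no saddle point; optimal play is mixed.
Let Row play a1 with probability p. Expected payoff against L: 0p + (-5)(1−p) = 5p − 5; against R: (-1)p + 0(1−p) = −p.
Setting these equal: 5p − 5 = −p ⇒ 6p = 5 ⇒ p = 5/6, and the value is (5)·(5/6) − 5 = -5/6.
For Column: with q = P(L), equating a1's and a2's payoffs gives q − 1 = −5q ⇒ q = 1/6.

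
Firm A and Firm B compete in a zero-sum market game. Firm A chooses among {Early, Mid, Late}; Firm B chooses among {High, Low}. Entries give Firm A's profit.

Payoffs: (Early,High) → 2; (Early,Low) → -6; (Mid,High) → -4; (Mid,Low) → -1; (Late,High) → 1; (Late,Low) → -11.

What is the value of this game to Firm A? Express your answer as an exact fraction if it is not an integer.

Row minima: Early → -6, Mid → -4, Late → -11; maximin = -4.
Column maxima: High → 2, Low → -1; minimax = -1.
-4 ≠ -1, so there is no saddle point; optimal play is mixed.
Late is strictly dominated by Early, so Firm A never plays it.
On the remaining 2×2 (Early, Mid vs High, Low):
Let Firm A play Early with probability p. Expected payoff against High: 2p + (-4)(1−p) = 6p − 4; against Low: (-6)p + (-1)(1−p) = −5p − 1.
Setting these equal: 6p − 4 = −5p − 1 ⇒ 11p = 3 ⇒ p = 3/11, and the value is (6)·(3/11) − 4 = -26/11.
For Firm B: with q = P(High), equating Early's and Mid's payoffs gives 8q − 6 = −3q − 1 ⇒ q = 5/11.

-26/11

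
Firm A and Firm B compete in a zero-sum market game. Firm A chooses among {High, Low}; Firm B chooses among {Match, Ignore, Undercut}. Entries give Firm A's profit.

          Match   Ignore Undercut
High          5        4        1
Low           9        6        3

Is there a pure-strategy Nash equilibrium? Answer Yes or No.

Yes

Row minima: High → 1, Low → 3; maximin = 3.
Column maxima: Match → 9, Ignore → 6, Undercut → 3; minimax = 3.
maximin = minimax = 3, so a saddle point exists.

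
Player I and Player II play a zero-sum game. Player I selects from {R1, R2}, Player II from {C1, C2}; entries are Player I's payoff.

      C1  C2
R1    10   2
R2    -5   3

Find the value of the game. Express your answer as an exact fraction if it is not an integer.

Row minima: R1 → 2, R2 → -5; maximin = 2.
Column maxima: C1 → 10, C2 → 3; minimax = 3.
2 ≠ 3, so there is no saddle point; optimal play is mixed.
Let Player I play R1 with probability p. Expected payoff against C1: 10p + (-5)(1−p) = 15p − 5; against C2: 2p + 3(1−p) = −p + 3.
Setting these equal: 15p − 5 = −p + 3 ⇒ 16p = 8 ⇒ p = 1/2, and the value is (15)·(1/2) − 5 = 5/2.
For Player II: with q = P(C1), equating R1's and R2's payoffs gives 8q + 2 = −8q + 3 ⇒ q = 1/16.

5/2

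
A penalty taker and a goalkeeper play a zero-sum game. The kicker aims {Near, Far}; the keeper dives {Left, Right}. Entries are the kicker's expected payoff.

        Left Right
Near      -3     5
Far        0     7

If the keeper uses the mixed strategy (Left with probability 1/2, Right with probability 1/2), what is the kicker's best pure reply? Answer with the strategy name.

Expected payoff of Near: (1/2)·(-3) + (1/2)·5 = 1.
Expected payoff of Far: (1/2)·0 + (1/2)·7 = 7/2.
The largest is 7/2, so the kicker's best response is Far.

Far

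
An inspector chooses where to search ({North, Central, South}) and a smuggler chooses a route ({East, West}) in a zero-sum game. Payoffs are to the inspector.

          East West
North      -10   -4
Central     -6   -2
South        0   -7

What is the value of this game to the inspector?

Row minima: North → -10, Central → -6, South → -7; maximin = -6.
Column maxima: East → 0, West → -2; minimax = -2.
-6 ≠ -2, so there is no saddle point; optimal play is mixed.
North is strictly dominated by Central, so the inspector never plays it.
On the remaining 2×2 (Central, South vs East, West):
Let the inspector play Central with probability p. Expected payoff against East: (-6)p + 0(1−p) = −6p; against West: (-2)p + (-7)(1−p) = 5p − 7.
Setting these equal: −6p = 5p − 7 ⇒ −11p = -7 ⇒ p = 7/11, and the value is (-6)·(7/11) = -42/11.
For the smuggler: with q = P(East), equating Central's and South's payoffs gives −4q − 2 = 7q − 7 ⇒ q = 5/11.

-42/11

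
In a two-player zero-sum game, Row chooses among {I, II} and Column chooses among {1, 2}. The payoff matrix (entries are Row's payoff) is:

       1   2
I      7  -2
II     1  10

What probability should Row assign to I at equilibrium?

Row minima: I → -2, II → 1; maximin = 1.
Column maxima: 1 → 7, 2 → 10; minimax = 7.
1 ≠ 7, so there is no saddle point; optimal play is mixed.
Let Row play I with probability p. Expected payoff against 1: 7p + 1(1−p) = 6p + 1; against 2: (-2)p + 10(1−p) = −12p + 10.
Setting these equal: 6p + 1 = −12p + 10 ⇒ 18p = 9 ⇒ p = 1/2, and the value is (6)·(1/2) + 1 = 4.
For Column: with q = P(1), equating I's and II's payoffs gives 9q − 2 = −9q + 10 ⇒ q = 2/3.

1/2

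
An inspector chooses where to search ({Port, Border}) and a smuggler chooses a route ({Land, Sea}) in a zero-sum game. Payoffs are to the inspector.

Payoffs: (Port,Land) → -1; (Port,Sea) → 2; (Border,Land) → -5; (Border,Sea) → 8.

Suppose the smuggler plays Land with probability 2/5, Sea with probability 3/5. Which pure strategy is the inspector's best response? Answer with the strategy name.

Expected payoff of Port: (2/5)·(-1) + (3/5)·2 = 4/5.
Expected payoff of Border: (2/5)·(-5) + (3/5)·8 = 14/5.
The largest is 14/5, so the inspector's best response is Border.

Border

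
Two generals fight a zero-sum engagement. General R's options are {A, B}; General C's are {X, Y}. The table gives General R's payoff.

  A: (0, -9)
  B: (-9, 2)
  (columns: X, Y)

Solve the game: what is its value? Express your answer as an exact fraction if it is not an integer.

-81/20

Row minima: A → -9, B → -9; maximin = -9.
Column maxima: X → 0, Y → 2; minimax = 0.
-9 ≠ 0, so there is no saddle point; optimal play is mixed.
Let General R play A with probability p. Expected payoff against X: 0p + (-9)(1−p) = 9p − 9; against Y: (-9)p + 2(1−p) = −11p + 2.
Setting these equal: 9p − 9 = −11p + 2 ⇒ 20p = 11 ⇒ p = 11/20, and the value is (9)·(11/20) − 9 = -81/20.
For General C: with q = P(X), equating A's and B's payoffs gives 9q − 9 = −11q + 2 ⇒ q = 11/20.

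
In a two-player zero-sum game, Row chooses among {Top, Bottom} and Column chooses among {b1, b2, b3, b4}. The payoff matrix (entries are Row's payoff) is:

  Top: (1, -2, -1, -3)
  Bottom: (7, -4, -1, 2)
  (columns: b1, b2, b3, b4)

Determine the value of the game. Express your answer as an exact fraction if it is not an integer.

Row minima: Top → -3, Bottom → -4; maximin = -3.
Column maxima: b1 → 7, b2 → -2, b3 → -1, b4 → 2; minimax = -2.
-3 ≠ -2, so there is no saddle point; optimal play is mixed.
b1 is strictly dominated by b2 (it gives Row strictly more in every row), so Column never plays it.
b3 is strictly dominated by b2 (it gives Row strictly more in every row), so Column never plays it.
On the remaining 2×2 (Top, Bottom vs b2, b4):
Let Row play Top with probability p. Expected payoff against b2: (-2)p + (-4)(1−p) = 2p − 4; against b4: (-3)p + 2(1−p) = −5p + 2.
Setting these equal: 2p − 4 = −5p + 2 ⇒ 7p = 6 ⇒ p = 6/7, and the value is (2)·(6/7) − 4 = -16/7.
For Column: with q = P(b2), equating Top's and Bottom's payoffs gives q − 3 = −6q + 2 ⇒ q = 5/7.

-16/7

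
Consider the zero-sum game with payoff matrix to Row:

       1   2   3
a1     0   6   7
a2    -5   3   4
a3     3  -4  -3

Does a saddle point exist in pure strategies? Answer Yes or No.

No

Row minima: a1 → 0, a2 → -5, a3 → -4; maximin = 0.
Column maxima: 1 → 3, 2 → 6, 3 → 7; minimax = 3.
0 ≠ 3, so no pure-strategy equilibrium exists.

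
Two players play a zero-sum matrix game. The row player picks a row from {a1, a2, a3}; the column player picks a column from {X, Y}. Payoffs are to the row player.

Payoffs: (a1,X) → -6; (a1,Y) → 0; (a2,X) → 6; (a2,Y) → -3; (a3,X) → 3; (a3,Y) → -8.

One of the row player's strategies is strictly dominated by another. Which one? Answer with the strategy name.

a3

a2 gives a strictly higher payoff than a3 against every column: 6 > 3, -3 > -8.
So a3 is strictly dominated and the row player never plays it.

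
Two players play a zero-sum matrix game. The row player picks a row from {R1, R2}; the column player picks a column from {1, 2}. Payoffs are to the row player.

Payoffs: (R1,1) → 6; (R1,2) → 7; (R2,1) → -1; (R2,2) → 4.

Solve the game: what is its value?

6

Row minima: R1 → 6, R2 → -1; maximin = 6.
Column maxima: 1 → 6, 2 → 7; minimax = 6.
Since maximin = minimax = 6, there is a saddle point and the value is 6.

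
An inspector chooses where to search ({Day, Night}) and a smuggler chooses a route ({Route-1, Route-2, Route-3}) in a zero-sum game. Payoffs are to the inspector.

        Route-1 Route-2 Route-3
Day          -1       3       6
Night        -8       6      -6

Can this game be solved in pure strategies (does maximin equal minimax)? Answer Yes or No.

Row minima: Day → -1, Night → -8; maximin = -1.
Column maxima: Route-1 → -1, Route-2 → 6, Route-3 → 6; minimax = -1.
maximin = minimax = -1, so a saddle point exists.

Yes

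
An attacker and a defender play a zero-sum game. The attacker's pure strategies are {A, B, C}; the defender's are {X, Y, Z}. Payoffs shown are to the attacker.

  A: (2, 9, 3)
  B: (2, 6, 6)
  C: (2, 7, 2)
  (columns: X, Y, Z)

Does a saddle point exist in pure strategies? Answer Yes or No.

Row minima: A → 2, B → 2, C → 2; maximin = 2.
Column maxima: X → 2, Y → 9, Z → 6; minimax = 2.
maximin = minimax = 2, so a saddle point exists.

Yes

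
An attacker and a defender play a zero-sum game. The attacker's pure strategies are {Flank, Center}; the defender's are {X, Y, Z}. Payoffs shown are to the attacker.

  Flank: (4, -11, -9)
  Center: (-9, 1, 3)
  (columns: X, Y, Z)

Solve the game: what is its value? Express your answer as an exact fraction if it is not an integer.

Row minima: Flank → -11, Center → -9; maximin = -9.
Column maxima: X → 4, Y → 1, Z → 3; minimax = 1.
-9 ≠ 1, so there is no saddle point; optimal play is mixed.
Z is strictly dominated by Y (it gives the attacker strictly more in every row), so the defender never plays it.
On the remaining 2×2 (Flank, Center vs X, Y):
Let the attacker play Flank with probability p. Expected payoff against X: 4p + (-9)(1−p) = 13p − 9; against Y: (-11)p + 1(1−p) = −12p + 1.
Setting these equal: 13p − 9 = −12p + 1 ⇒ 25p = 10 ⇒ p = 2/5, and the value is (13)·(2/5) − 9 = -19/5.
For the defender: with q = P(X), equating Flank's and Center's payoffs gives 15q − 11 = −10q + 1 ⇒ q = 12/25.

-19/5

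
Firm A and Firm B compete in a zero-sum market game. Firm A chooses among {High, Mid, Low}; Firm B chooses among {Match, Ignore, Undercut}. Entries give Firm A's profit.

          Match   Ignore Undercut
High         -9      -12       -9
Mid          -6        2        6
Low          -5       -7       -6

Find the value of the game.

Row minima: High → -12, Mid → -6, Low → -7; maximin = -6.
Column maxima: Match → -5, Ignore → 2, Undercut → 6; minimax = -5.
-6 ≠ -5, so there is no saddle point; optimal play is mixed.
High is strictly dominated by Mid, so Firm A never plays it.
Undercut is strictly dominated by Ignore (it gives Firm A strictly more in every row), so Firm B never plays it.
On the remaining 2×2 (Mid, Low vs Match, Ignore):
Let Firm A play Mid with probability p. Expected payoff against Match: (-6)p + (-5)(1−p) = −p − 5; against Ignore: 2p + (-7)(1−p) = 9p − 7.
Setting these equal: −p − 5 = 9p − 7 ⇒ −10p = -2 ⇒ p = 1/5, and the value is (-1)·(1/5) − 5 = -26/5.
For Firm B: with q = P(Match), equating Mid's and Low's payoffs gives −8q + 2 = 2q − 7 ⇒ q = 9/10.

-26/5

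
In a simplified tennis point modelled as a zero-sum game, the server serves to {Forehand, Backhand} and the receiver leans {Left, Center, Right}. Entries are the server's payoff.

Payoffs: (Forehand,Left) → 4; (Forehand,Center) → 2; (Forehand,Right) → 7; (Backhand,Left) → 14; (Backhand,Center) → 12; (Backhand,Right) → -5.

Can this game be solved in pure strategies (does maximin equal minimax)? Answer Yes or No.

Row minima: Forehand → 2, Backhand → -5; maximin = 2.
Column maxima: Left → 14, Center → 12, Right → 7; minimax = 7.
2 ≠ 7, so no pure-strategy equilibrium exists.

No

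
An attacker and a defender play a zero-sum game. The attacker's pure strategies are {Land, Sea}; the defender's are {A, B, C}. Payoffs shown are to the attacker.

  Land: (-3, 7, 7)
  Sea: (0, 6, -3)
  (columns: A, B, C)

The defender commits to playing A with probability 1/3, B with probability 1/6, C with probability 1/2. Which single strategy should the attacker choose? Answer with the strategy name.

Expected payoff of Land: (1/3)·(-3) + (1/6)·7 + (1/2)·7 = 11/3.
Expected payoff of Sea: (1/3)·0 + (1/6)·6 + (1/2)·(-3) = -1/2.
The largest is 11/3, so the attacker's best response is Land.

Land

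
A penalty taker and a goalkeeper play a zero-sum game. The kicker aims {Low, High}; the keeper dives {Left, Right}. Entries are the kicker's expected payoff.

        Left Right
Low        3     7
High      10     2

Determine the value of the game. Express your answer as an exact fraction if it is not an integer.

Row minima: Low → 3, High → 2; maximin = 3.
Column maxima: Left → 10, Right → 7; minimax = 7.
3 ≠ 7, so there is no saddle point; optimal play is mixed.
Let the kicker play Low with probability p. Expected payoff against Left: 3p + 10(1−p) = −7p + 10; against Right: 7p + 2(1−p) = 5p + 2.
Setting these equal: −7p + 10 = 5p + 2 ⇒ −12p = -8 ⇒ p = 2/3, and the value is (-7)·(2/3) + 10 = 16/3.
For the keeper: with q = P(Left), equating Low's and High's payoffs gives −4q + 7 = 8q + 2 ⇒ q = 5/12.

16/3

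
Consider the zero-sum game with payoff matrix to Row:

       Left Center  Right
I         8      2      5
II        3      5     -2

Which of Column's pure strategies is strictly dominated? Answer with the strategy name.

Right holds Row's payoff strictly below Left in every row: 5 < 8, -2 < 3.
So Left is strictly dominated for Column.

Left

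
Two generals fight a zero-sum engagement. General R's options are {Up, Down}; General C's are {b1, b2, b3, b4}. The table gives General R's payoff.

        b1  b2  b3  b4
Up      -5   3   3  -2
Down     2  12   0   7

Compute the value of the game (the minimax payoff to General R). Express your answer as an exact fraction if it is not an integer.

3/5

Row minima: Up → -5, Down → 0; maximin = 0.
Column maxima: b1 → 2, b2 → 12, b3 → 3, b4 → 7; minimax = 2.
0 ≠ 2, so there is no saddle point; optimal play is mixed.
b2 is strictly dominated by b1 (it gives General R strictly more in every row), so General C never plays it.
b4 is strictly dominated by b1 (it gives General R strictly more in every row), so General C never plays it.
On the remaining 2×2 (Up, Down vs b1, b3):
Let General R play Up with probability p. Expected payoff against b1: (-5)p + 2(1−p) = −7p + 2; against b3: 3p + 0(1−p) = 3p.
Setting these equal: −7p + 2 = 3p ⇒ −10p = -2 ⇒ p = 1/5, and the value is (-7)·(1/5) + 2 = 3/5.
For General C: with q = P(b1), equating Up's and Down's payoffs gives −8q + 3 = 2q ⇒ q = 3/10.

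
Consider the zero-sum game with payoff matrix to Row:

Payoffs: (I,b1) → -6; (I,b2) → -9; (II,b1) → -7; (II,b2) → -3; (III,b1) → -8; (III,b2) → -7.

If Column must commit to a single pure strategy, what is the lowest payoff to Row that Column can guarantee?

-6

Column maxima: b1 → -6, b2 → -3.
The smallest of these is -6.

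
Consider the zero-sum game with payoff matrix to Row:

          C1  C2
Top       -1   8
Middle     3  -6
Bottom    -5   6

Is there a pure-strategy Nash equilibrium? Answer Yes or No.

No

Row minima: Top → -1, Middle → -6, Bottom → -5; maximin = -1.
Column maxima: C1 → 3, C2 → 8; minimax = 3.
-1 ≠ 3, so no pure-strategy equilibrium exists.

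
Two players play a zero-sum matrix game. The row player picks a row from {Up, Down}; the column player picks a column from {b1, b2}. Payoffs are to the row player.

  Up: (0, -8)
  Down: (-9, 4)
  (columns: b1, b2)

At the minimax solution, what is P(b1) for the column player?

4/7

Row minima: Up → -8, Down → -9; maximin = -8.
Column maxima: b1 → 0, b2 → 4; minimax = 0.
-8 ≠ 0, so there is no saddle point; optimal play is mixed.
Let the row player play Up with probability p. Expected payoff against b1: 0p + (-9)(1−p) = 9p − 9; against b2: (-8)p + 4(1−p) = −12p + 4.
Setting these equal: 9p − 9 = −12p + 4 ⇒ 21p = 13 ⇒ p = 13/21, and the value is (9)·(13/21) − 9 = -24/7.
For the column player: with q = P(b1), equating Up's and Down's payoffs gives 8q − 8 = −13q + 4 ⇒ q = 4/7.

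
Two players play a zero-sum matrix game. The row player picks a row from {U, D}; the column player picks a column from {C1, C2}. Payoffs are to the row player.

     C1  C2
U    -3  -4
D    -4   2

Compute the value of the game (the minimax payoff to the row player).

-22/7

Row minima: U → -4, D → -4; maximin = -4.
Column maxima: C1 → -3, C2 → 2; minimax = -3.
-4 ≠ -3, so there is no saddle point; optimal play is mixed.
Let the row player play U with probability p. Expected payoff against C1: (-3)p + (-4)(1−p) = p − 4; against C2: (-4)p + 2(1−p) = −6p + 2.
Setting these equal: p − 4 = −6p + 2 ⇒ 7p = 6 ⇒ p = 6/7, and the value is (1)·(6/7) − 4 = -22/7.
For the column player: with q = P(C1), equating U's and D's payoffs gives q − 4 = −6q + 2 ⇒ q = 6/7.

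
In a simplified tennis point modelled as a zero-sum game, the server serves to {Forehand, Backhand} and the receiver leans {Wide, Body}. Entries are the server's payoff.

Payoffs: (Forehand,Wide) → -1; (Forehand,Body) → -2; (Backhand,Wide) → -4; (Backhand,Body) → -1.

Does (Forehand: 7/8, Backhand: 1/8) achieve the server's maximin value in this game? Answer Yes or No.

No

Against Wide this mix gives (7/8)·(-1) + (1/8)·(-4) = -11/8.
Against Body this mix gives (7/8)·(-2) + (1/8)·(-1) = -15/8.
The receiver will play Body, holding the server to -15/8. Shifting weight toward the row that does better against Body would raise this floor (the equalizing mix achieves -7/4 against both Body and Wide), so the proposed strategy is not optimal.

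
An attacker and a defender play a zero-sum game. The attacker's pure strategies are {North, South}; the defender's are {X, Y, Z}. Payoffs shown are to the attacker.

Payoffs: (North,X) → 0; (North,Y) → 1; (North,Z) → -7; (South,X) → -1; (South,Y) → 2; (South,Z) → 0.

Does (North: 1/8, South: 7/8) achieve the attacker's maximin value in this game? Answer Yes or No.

Against X this mix gives (1/8)·0 + (7/8)·(-1) = -7/8.
Against Y this mix gives (1/8)·1 + (7/8)·2 = 15/8.
Against Z this mix gives (1/8)·(-7) + (7/8)·0 = -7/8.
All of the defender's active replies (X, Z) yield -7/8, and no column does worse for the attacker. The mix makes the defender indifferent and guarantees -7/8, so it is optimal.

Yes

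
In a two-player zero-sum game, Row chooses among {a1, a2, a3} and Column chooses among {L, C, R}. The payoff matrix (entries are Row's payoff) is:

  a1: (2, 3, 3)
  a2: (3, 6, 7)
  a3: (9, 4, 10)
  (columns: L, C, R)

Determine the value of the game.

21/4

Row minima: a1 → 2, a2 → 3, a3 → 4; maximin = 4.
Column maxima: L → 9, C → 6, R → 10; minimax = 6.
4 ≠ 6, so there is no saddle point; optimal play is mixed.
a1 is strictly dominated by a2, so Row never plays it.
R is strictly dominated by L (it gives Row strictly more in every row), so Column never plays it.
On the remaining 2×2 (a2, a3 vs L, C):
Let Row play a2 with probability p. Expected payoff against L: 3p + 9(1−p) = −6p + 9; against C: 6p + 4(1−p) = 2p + 4.
Setting these equal: −6p + 9 = 2p + 4 ⇒ −8p = -5 ⇒ p = 5/8, and the value is (-6)·(5/8) + 9 = 21/4.
For Column: with q = P(L), equating a2's and a3's payoffs gives −3q + 6 = 5q + 4 ⇒ q = 1/4.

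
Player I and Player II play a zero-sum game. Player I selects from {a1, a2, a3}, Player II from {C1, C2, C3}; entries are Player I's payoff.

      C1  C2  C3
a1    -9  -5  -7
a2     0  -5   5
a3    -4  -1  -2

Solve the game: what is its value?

Row minima: a1 → -9, a2 → -5, a3 → -4; maximin = -4.
Column maxima: C1 → 0, C2 → -1, C3 → 5; minimax = -1.
-4 ≠ -1, so there is no saddle point; optimal play is mixed.
a1 is strictly dominated by a3, so Player I never plays it.
C3 is strictly dominated by C1 (it gives Player I strictly more in every row), so Player II never plays it.
On the remaining 2×2 (a2, a3 vs C1, C2):
Let Player I play a2 with probability p. Expected payoff against C1: 0p + (-4)(1−p) = 4p − 4; against C2: (-5)p + (-1)(1−p) = −4p − 1.
Setting these equal: 4p − 4 = −4p − 1 ⇒ 8p = 3 ⇒ p = 3/8, and the value is (4)·(3/8) − 4 = -5/2.
For Player II: with q = P(C1), equating a2's and a3's payoffs gives 5q − 5 = −3q − 1 ⇒ q = 1/2.

-5/2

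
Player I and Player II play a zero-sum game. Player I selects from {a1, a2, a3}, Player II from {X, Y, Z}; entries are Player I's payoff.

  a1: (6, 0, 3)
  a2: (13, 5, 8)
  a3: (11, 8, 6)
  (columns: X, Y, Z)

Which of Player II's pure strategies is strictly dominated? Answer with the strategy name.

X

Y holds Player I's payoff strictly below X in every row: 0 < 6, 5 < 13, 8 < 11.
So X is strictly dominated for Player II.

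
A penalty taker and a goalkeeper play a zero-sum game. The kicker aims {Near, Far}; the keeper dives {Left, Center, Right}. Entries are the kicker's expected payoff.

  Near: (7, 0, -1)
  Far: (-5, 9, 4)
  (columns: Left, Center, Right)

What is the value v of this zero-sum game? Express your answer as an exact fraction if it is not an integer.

23/17

Row minima: Near → -1, Far → -5; maximin = -1.
Column maxima: Left → 7, Center → 9, Right → 4; minimax = 4.
-1 ≠ 4, so there is no saddle point; optimal play is mixed.
Center is strictly dominated by Right (it gives the kicker strictly more in every row), so the keeper never plays it.
On the remaining 2×2 (Near, Far vs Left, Right):
Let the kicker play Near with probability p. Expected payoff against Left: 7p + (-5)(1−p) = 12p − 5; against Right: (-1)p + 4(1−p) = −5p + 4.
Setting these equal: 12p − 5 = −5p + 4 ⇒ 17p = 9 ⇒ p = 9/17, and the value is (12)·(9/17) − 5 = 23/17.
For the keeper: with q = P(Left), equating Near's and Far's payoffs gives 8q − 1 = −9q + 4 ⇒ q = 5/17.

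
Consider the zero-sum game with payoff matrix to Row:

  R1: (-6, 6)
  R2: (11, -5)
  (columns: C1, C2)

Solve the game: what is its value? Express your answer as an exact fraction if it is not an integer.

Row minima: R1 → -6, R2 → -5; maximin = -5.
Column maxima: C1 → 11, C2 → 6; minimax = 6.
-5 ≠ 6, so there is no saddle point; optimal play is mixed.
Let Row play R1 with probability p. Expected payoff against C1: (-6)p + 11(1−p) = −17p + 11; against C2: 6p + (-5)(1−p) = 11p − 5.
Setting these equal: −17p + 11 = 11p − 5 ⇒ −28p = -16 ⇒ p = 4/7, and the value is (-17)·(4/7) + 11 = 9/7.
For Column: with q = P(C1), equating R1's and R2's payoffs gives −12q + 6 = 16q − 5 ⇒ q = 11/28.

9/7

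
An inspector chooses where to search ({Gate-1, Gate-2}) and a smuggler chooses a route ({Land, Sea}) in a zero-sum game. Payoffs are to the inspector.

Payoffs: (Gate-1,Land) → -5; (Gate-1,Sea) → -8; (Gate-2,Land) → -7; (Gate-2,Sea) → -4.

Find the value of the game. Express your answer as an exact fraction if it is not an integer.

Row minima: Gate-1 → -8, Gate-2 → -7; maximin = -7.
Column maxima: Land → -5, Sea → -4; minimax = -5.
-7 ≠ -5, so there is no saddle point; optimal play is mixed.
Let the inspector play Gate-1 with probability p. Expected payoff against Land: (-5)p + (-7)(1−p) = 2p − 7; against Sea: (-8)p + (-4)(1−p) = −4p − 4.
Setting these equal: 2p − 7 = −4p − 4 ⇒ 6p = 3 ⇒ p = 1/2, and the value is (2)·(1/2) − 7 = -6.
For the smuggler: with q = P(Land), equating Gate-1's and Gate-2's payoffs gives 3q − 8 = −3q − 4 ⇒ q = 2/3.

-6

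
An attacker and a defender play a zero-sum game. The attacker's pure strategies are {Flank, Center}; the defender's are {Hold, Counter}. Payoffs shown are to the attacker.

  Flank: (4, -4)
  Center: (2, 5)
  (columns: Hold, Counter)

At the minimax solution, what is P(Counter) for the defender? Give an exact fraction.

Row minima: Flank → -4, Center → 2; maximin = 2.
Column maxima: Hold → 4, Counter → 5; minimax = 4.
2 ≠ 4, so there is no saddle point; optimal play is mixed.
Let the attacker play Flank with probability p. Expected payoff against Hold: 4p + 2(1−p) = 2p + 2; against Counter: (-4)p + 5(1−p) = −9p + 5.
Setting these equal: 2p + 2 = −9p + 5 ⇒ 11p = 3 ⇒ p = 3/11, and the value is (2)·(3/11) + 2 = 28/11.
For the defender: with q = P(Hold), equating Flank's and Center's payoffs gives 8q − 4 = −3q + 5 ⇒ q = 9/11.

2/11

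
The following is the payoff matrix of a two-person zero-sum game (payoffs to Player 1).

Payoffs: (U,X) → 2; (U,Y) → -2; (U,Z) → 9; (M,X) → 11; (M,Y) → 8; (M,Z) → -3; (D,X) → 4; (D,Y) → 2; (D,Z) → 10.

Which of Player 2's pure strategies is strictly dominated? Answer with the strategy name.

X

Y holds Player 1's payoff strictly below X in every row: -2 < 2, 8 < 11, 2 < 4.
So X is strictly dominated for Player 2.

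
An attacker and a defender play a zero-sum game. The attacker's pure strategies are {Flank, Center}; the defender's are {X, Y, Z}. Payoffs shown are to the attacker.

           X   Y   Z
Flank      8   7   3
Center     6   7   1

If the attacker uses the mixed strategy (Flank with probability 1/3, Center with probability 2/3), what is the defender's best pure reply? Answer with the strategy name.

Z

If the defender plays X, the attacker's expected payoff is (1/3)·8 + (2/3)·6 = 20/3.
If the defender plays Y, the attacker's expected payoff is (1/3)·7 + (2/3)·7 = 7.
If the defender plays Z, the attacker's expected payoff is (1/3)·3 + (2/3)·1 = 5/3.
The defender minimizes the attacker's payoff; the smallest is 5/3, so the best response is Z.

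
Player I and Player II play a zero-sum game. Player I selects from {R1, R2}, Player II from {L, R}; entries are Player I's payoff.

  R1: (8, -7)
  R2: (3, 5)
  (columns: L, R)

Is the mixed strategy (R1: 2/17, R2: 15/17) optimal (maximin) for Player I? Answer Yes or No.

Against L this mix gives (2/17)·8 + (15/17)·3 = 61/17.
Against R this mix gives (2/17)·(-7) + (15/17)·5 = 61/17.
All of Player II's active replies (L, R) yield 61/17, and no column does worse for Player I. The mix makes Player II indifferent and guarantees 61/17, so it is optimal.

Yes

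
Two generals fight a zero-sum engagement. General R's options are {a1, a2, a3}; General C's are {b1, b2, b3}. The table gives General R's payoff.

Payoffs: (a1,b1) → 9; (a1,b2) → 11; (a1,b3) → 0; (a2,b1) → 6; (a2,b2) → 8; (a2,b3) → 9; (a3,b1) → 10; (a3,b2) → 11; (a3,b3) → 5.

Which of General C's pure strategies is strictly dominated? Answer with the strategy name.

b1 holds General R's payoff strictly below b2 in every row: 9 < 11, 6 < 8, 10 < 11.
So b2 is strictly dominated for General C.

b2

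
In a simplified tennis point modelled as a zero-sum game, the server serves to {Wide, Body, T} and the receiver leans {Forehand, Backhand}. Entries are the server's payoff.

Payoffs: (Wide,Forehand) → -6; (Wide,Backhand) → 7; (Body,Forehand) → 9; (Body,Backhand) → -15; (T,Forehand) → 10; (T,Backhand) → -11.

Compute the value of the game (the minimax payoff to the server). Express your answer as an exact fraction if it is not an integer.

Row minima: Wide → -6, Body → -15, T → -11; maximin = -6.
Column maxima: Forehand → 10, Backhand → 7; minimax = 7.
-6 ≠ 7, so there is no saddle point; optimal play is mixed.
Body is strictly dominated by T, so the server never plays it.
On the remaining 2×2 (Wide, T vs Forehand, Backhand):
Let the server play Wide with probability p. Expected payoff against Forehand: (-6)p + 10(1−p) = −16p + 10; against Backhand: 7p + (-11)(1−p) = 18p − 11.
Setting these equal: −16p + 10 = 18p − 11 ⇒ −34p = -21 ⇒ p = 21/34, and the value is (-16)·(21/34) + 10 = 2/17.
For the receiver: with q = P(Forehand), equating Wide's and T's payoffs gives −13q + 7 = 21q − 11 ⇒ q = 9/17.

2/17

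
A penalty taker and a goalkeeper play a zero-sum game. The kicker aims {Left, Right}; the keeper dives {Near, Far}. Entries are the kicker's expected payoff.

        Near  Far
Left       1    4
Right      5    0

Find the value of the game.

Row minima: Left → 1, Right → 0; maximin = 1.
Column maxima: Near → 5, Far → 4; minimax = 4.
1 ≠ 4, so there is no saddle point; optimal play is mixed.
Let the kicker play Left with probability p. Expected payoff against Near: 1p + 5(1−p) = −4p + 5; against Far: 4p + 0(1−p) = 4p.
Setting these equal: −4p + 5 = 4p ⇒ −8p = -5 ⇒ p = 5/8, and the value is (-4)·(5/8) + 5 = 5/2.
For the keeper: with q = P(Near), equating Left's and Right's payoffs gives −3q + 4 = 5q ⇒ q = 1/2.

5/2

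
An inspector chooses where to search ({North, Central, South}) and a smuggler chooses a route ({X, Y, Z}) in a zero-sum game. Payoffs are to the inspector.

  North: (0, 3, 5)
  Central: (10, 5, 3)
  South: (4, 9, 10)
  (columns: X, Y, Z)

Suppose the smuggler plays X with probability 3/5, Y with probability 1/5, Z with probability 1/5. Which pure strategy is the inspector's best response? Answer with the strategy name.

Expected payoff of North: (3/5)·0 + (1/5)·3 + (1/5)·5 = 8/5.
Expected payoff of Central: (3/5)·10 + (1/5)·5 + (1/5)·3 = 38/5.
Expected payoff of South: (3/5)·4 + (1/5)·9 + (1/5)·10 = 31/5.
The largest is 38/5, so the inspector's best response is Central.

Central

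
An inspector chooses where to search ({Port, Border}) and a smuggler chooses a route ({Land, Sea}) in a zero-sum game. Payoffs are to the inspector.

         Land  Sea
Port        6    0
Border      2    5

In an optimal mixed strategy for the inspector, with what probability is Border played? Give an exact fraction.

Row minima: Port → 0, Border → 2; maximin = 2.
Column maxima: Land → 6, Sea → 5; minimax = 5.
2 ≠ 5, so there is no saddle point; optimal play is mixed.
Let the inspector play Port with probability p. Expected payoff against Land: 6p + 2(1−p) = 4p + 2; against Sea: 0p + 5(1−p) = −5p + 5.
Setting these equal: 4p + 2 = −5p + 5 ⇒ 9p = 3 ⇒ p = 1/3, and the value is (4)·(1/3) + 2 = 10/3.
For the smuggler: with q = P(Land), equating Port's and Border's payoffs gives 6q = −3q + 5 ⇒ q = 5/9.

2/3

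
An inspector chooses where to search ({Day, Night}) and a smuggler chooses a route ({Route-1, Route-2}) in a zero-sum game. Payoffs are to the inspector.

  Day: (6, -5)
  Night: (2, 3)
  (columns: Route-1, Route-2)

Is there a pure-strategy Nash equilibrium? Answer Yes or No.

Row minima: Day → -5, Night → 2; maximin = 2.
Column maxima: Route-1 → 6, Route-2 → 3; minimax = 3.
2 ≠ 3, so no pure-strategy equilibrium exists.

No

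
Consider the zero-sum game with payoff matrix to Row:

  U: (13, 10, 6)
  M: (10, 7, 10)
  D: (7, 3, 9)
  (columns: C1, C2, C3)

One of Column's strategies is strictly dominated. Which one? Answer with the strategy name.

C1

C2 holds Row's payoff strictly below C1 in every row: 10 < 13, 7 < 10, 3 < 7.
So C1 is strictly dominated for Column.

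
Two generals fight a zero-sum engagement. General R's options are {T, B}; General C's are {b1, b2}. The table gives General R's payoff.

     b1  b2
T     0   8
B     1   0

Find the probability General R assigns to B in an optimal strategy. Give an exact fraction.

8/9

Row minima: T → 0, B → 0; maximin = 0.
Column maxima: b1 → 1, b2 → 8; minimax = 1.
0 ≠ 1, so there is no saddle point; optimal play is mixed.
Let General R play T with probability p. Expected payoff against b1: 0p + 1(1−p) = −p + 1; against b2: 8p + 0(1−p) = 8p.
Setting these equal: −p + 1 = 8p ⇒ −9p = -1 ⇒ p = 1/9, and the value is (-1)·(1/9) + 1 = 8/9.
For General C: with q = P(b1), equating T's and B's payoffs gives −8q + 8 = q ⇒ q = 8/9.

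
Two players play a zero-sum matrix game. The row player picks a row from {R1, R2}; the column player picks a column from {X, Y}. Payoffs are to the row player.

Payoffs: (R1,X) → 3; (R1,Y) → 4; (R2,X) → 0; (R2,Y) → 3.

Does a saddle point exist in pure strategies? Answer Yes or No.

Yes

Row minima: R1 → 3, R2 → 0; maximin = 3.
Column maxima: X → 3, Y → 4; minimax = 3.
maximin = minimax = 3, so a saddle point exists.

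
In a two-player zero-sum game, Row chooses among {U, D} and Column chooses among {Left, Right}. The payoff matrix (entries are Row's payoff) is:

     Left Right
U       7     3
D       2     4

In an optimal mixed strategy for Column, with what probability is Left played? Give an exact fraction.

1/6

Row minima: U → 3, D → 2; maximin = 3.
Column maxima: Left → 7, Right → 4; minimax = 4.
3 ≠ 4, so there is no saddle point; optimal play is mixed.
Let Row play U with probability p. Expected payoff against Left: 7p + 2(1−p) = 5p + 2; against Right: 3p + 4(1−p) = −p + 4.
Setting these equal: 5p + 2 = −p + 4 ⇒ 6p = 2 ⇒ p = 1/3, and the value is (5)·(1/3) + 2 = 11/3.
For Column: with q = P(Left), equating U's and D's payoffs gives 4q + 3 = −2q + 4 ⇒ q = 1/6.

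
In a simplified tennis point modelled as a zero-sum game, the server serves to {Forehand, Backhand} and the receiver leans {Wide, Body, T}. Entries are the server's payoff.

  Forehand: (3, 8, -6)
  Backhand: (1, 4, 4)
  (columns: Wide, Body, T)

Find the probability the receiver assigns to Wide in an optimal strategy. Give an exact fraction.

Row minima: Forehand → -6, Backhand → 1; maximin = 1.
Column maxima: Wide → 3, Body → 8, T → 4; minimax = 3.
1 ≠ 3, so there is no saddle point; optimal play is mixed.
Body is strictly dominated by Wide (it gives the server strictly more in every row), so the receiver never plays it.
On the remaining 2×2 (Forehand, Backhand vs Wide, T):
Let the server play Forehand with probability p. Expected payoff against Wide: 3p + 1(1−p) = 2p + 1; against T: (-6)p + 4(1−p) = −10p + 4.
Setting these equal: 2p + 1 = −10p + 4 ⇒ 12p = 3 ⇒ p = 1/4, and the value is (2)·(1/4) + 1 = 3/2.
For the receiver: with q = P(Wide), equating Forehand's and Backhand's payoffs gives 9q − 6 = −3q + 4 ⇒ q = 5/6.

5/6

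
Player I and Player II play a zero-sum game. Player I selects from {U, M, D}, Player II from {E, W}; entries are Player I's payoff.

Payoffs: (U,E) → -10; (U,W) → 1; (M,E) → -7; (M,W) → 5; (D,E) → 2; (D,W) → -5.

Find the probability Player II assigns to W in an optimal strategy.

9/19

Row minima: U → -10, M → -7, D → -5; maximin = -5.
Column maxima: E → 2, W → 5; minimax = 2.
-5 ≠ 2, so there is no saddle point; optimal play is mixed.
U is strictly dominated by M, so Player I never plays it.
On the remaining 2×2 (M, D vs E, W):
Let Player I play M with probability p. Expected payoff against E: (-7)p + 2(1−p) = −9p + 2; against W: 5p + (-5)(1−p) = 10p − 5.
Setting these equal: −9p + 2 = 10p − 5 ⇒ −19p = -7 ⇒ p = 7/19, and the value is (-9)·(7/19) + 2 = -25/19.
For Player II: with q = P(E), equating M's and D's payoffs gives −12q + 5 = 7q − 5 ⇒ q = 10/19.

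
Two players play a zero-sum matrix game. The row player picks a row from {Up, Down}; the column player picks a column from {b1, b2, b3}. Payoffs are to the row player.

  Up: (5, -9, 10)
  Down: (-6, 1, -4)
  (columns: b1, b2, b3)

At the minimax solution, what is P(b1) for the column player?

10/21

Row minima: Up → -9, Down → -6; maximin = -6.
Column maxima: b1 → 5, b2 → 1, b3 → 10; minimax = 1.
-6 ≠ 1, so there is no saddle point; optimal play is mixed.
b3 is strictly dominated by b1 (it gives the row player strictly more in every row), so the column player never plays it.
On the remaining 2×2 (Up, Down vs b1, b2):
Let the row player play Up with probability p. Expected payoff against b1: 5p + (-6)(1−p) = 11p − 6; against b2: (-9)p + 1(1−p) = −10p + 1.
Setting these equal: 11p − 6 = −10p + 1 ⇒ 21p = 7 ⇒ p = 1/3, and the value is (11)·(1/3) − 6 = -7/3.
For the column player: with q = P(b1), equating Up's and Down's payoffs gives 14q − 9 = −7q + 1 ⇒ q = 10/21.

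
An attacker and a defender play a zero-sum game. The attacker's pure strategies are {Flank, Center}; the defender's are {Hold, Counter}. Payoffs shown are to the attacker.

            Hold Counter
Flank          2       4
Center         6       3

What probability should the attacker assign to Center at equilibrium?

Row minima: Flank → 2, Center → 3; maximin = 3.
Column maxima: Hold → 6, Counter → 4; minimax = 4.
3 ≠ 4, so there is no saddle point; optimal play is mixed.
Let the attacker play Flank with probability p. Expected payoff against Hold: 2p + 6(1−p) = −4p + 6; against Counter: 4p + 3(1−p) = p + 3.
Setting these equal: −4p + 6 = p + 3 ⇒ −5p = -3 ⇒ p = 3/5, and the value is (-4)·(3/5) + 6 = 18/5.
For the defender: with q = P(Hold), equating Flank's and Center's payoffs gives −2q + 4 = 3q + 3 ⇒ q = 1/5.

2/5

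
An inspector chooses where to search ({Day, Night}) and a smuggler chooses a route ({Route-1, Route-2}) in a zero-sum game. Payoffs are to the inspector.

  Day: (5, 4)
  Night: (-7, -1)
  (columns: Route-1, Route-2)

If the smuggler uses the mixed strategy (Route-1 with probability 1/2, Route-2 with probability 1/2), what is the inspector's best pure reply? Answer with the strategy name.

Day

Expected payoff of Day: (1/2)·5 + (1/2)·4 = 9/2.
Expected payoff of Night: (1/2)·(-7) + (1/2)·(-1) = -4.
The largest is 9/2, so the inspector's best response is Day.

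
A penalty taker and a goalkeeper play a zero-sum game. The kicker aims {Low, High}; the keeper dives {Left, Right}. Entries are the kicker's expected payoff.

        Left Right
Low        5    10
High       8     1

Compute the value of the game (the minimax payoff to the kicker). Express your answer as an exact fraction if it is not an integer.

25/4

Row minima: Low → 5, High → 1; maximin = 5.
Column maxima: Left → 8, Right → 10; minimax = 8.
5 ≠ 8, so there is no saddle point; optimal play is mixed.
Let the kicker play Low with probability p. Expected payoff against Left: 5p + 8(1−p) = −3p + 8; against Right: 10p + 1(1−p) = 9p + 1.
Setting these equal: −3p + 8 = 9p + 1 ⇒ −12p = -7 ⇒ p = 7/12, and the value is (-3)·(7/12) + 8 = 25/4.
For the keeper: with q = P(Left), equating Low's and High's payoffs gives −5q + 10 = 7q + 1 ⇒ q = 3/4.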